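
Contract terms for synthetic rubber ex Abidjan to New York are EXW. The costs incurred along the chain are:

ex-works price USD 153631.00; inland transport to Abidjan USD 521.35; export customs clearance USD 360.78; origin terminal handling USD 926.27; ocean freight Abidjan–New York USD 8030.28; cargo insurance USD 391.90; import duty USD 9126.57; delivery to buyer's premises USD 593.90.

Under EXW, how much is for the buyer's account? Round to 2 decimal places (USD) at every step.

EXW: the seller makes goods available at their premises; the buyer bears all onward costs.
Seller's account: goods 153631.00 = 153631.00
Buyer's account: inland to port 521.35 + export clearance 360.78 + origin terminal 926.27 + freight 8030.28 + insurance 391.90 + duty 9126.57 + delivery 593.90 = 19951.05

Buyer's account: USD 19951.05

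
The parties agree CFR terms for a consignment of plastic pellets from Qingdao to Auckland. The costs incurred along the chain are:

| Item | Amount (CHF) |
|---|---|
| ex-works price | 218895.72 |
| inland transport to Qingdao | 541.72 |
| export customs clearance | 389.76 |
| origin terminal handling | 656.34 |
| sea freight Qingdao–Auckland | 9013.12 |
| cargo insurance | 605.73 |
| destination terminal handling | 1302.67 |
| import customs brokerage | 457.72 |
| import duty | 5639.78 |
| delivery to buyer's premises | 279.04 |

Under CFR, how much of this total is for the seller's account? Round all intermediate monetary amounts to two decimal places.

Seller's account: CHF 229496.66

CFR: the seller pays costs through ocean freight to the destination port, but not insurance.
Seller's account: goods 218895.72 + inland to port 541.72 + export clearance 389.76 + origin terminal 656.34 + freight 9013.12 = 229496.66
Buyer's account: insurance 605.73 + destination terminal 1302.67 + brokerage 457.72 + duty 5639.78 + delivery 279.04 = 8284.94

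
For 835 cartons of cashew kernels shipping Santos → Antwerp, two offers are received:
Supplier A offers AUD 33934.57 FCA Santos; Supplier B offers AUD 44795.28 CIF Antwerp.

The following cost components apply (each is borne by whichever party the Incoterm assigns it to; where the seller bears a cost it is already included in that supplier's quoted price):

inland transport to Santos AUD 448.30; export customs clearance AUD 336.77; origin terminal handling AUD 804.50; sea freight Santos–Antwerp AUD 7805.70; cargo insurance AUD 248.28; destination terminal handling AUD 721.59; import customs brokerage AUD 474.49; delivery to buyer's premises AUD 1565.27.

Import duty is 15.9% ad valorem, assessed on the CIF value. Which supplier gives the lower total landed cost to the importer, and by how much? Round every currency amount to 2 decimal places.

Supplier A is cheaper by AUD 2320.59

Supplier A (FCA):
CIF value = FCA price + origin terminal + freight + insurance = 33934.57 + 804.50 + 7805.70 + 248.28 = 42793.05
Import duty = 42793.05 × 15.9% = 6804.09
Buyer bears (A): 804.50 + 7805.70 + 248.28 + 721.59 + 474.49 + 1565.27 = 11619.83
Landed cost (A) = invoice 33934.57 + 11619.83 + duty 6804.09 = 52358.49
Supplier B (CIF):
The CIF price already equals the CIF value: 44795.28
Import duty = 44795.28 × 15.9% = 7122.45
Buyer bears (B): 721.59 + 474.49 + 1565.27 = 2761.35
Landed cost (B) = invoice 44795.28 + 2761.35 + duty 7122.45 = 54679.08
Difference = |52358.49 − 54679.08| = 2320.59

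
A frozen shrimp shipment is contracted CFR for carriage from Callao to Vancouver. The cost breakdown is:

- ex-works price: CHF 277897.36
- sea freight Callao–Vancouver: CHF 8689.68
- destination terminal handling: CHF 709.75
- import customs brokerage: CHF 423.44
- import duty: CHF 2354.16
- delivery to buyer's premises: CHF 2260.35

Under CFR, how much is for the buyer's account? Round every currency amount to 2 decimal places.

CFR: the seller pays costs through ocean freight to the destination port, but not insurance.
Seller's account: goods 277897.36 + freight 8689.68 = 286587.04
Buyer's account: destination terminal 709.75 + brokerage 423.44 + duty 2354.16 + delivery 2260.35 = 5747.70

Buyer's account: CHF 5747.70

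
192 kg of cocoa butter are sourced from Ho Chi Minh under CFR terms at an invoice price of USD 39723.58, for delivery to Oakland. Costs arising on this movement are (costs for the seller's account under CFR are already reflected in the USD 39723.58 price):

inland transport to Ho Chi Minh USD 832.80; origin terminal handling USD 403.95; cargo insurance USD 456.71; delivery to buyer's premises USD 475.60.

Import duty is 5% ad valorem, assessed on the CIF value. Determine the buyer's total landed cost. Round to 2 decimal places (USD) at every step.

CFR: the seller pays costs through ocean freight to the destination port, but not insurance.
Already in the invoice (seller's account under CFR): inland to port, origin terminal — exclude.
CIF value = CFR price + insurance = 39723.58 + 456.71 = 40180.29
Import duty = 40180.29 × 5% = 2009.01
Buyer bears: insurance 456.71 + delivery 475.60 + duty 2009.01 = 2941.32
Landed cost = invoice 39723.58 + 2941.32 = 42664.90

Total landed cost: USD 42664.90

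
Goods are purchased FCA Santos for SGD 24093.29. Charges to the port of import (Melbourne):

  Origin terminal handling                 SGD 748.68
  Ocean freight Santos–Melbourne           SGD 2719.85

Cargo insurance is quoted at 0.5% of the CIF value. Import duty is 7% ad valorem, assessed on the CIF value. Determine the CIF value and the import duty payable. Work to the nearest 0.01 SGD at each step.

Let C be the CIF value. C = FCA price + pre-shipment costs + freight + 0.5% × C
C − 0.5% × C = 24093.29 + 748.68 + 2719.85
0.995 × C = 27561.82
C = 27561.82 / 0.995 = 27700.32
Insurance premium = 0.5% × 27700.32 = 138.50
Import duty = 27700.32 × 7% = 1939.02

CIF value: SGD 27700.32; import duty: SGD 1939.02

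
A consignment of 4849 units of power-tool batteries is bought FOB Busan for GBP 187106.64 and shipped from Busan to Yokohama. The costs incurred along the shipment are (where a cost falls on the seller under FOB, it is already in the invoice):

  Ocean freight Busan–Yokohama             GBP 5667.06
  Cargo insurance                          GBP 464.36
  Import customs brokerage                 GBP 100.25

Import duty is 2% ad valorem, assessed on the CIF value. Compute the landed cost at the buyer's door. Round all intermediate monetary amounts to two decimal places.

Total landed cost: GBP 197203.07

FOB: the seller bears costs until goods are on board at the origin port; the buyer bears freight, insurance and all costs thereafter.
CIF value = FOB price + freight + insurance = 187106.64 + 5667.06 + 464.36 = 193238.06
Import duty = 193238.06 × 2% = 3864.76
Buyer bears: freight 5667.06 + insurance 464.36 + brokerage 100.25 + duty 3864.76 = 10096.43
Landed cost = invoice 187106.64 + 10096.43 = 197203.07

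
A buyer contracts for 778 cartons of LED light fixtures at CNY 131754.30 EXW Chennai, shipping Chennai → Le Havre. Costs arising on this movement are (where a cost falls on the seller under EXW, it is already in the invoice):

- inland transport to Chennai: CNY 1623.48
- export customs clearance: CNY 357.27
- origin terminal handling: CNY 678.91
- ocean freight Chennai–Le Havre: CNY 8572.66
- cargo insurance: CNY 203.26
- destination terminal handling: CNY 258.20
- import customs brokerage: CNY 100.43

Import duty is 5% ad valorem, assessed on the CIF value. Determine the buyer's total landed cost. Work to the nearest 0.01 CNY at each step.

Total landed cost: CNY 150708.00

EXW: the seller makes goods available at their premises; the buyer bears all onward costs.
CIF value = EXW price + inland to port + export clearance + origin terminal + freight + insurance = 131754.30 + 1623.48 + 357.27 + 678.91 + 8572.66 + 203.26 = 143189.88
Import duty = 143189.88 × 5% = 7159.49
Buyer bears: inland to port 1623.48 + export clearance 357.27 + origin terminal 678.91 + freight 8572.66 + insurance 203.26 + destination terminal 258.20 + brokerage 100.43 + duty 7159.49 = 18953.70
Landed cost = invoice 131754.30 + 18953.70 = 150708.00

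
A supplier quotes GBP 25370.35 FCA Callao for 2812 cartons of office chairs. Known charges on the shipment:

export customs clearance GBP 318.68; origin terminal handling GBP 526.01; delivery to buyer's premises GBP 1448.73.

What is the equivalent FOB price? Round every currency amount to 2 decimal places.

FOB price: GBP 25896.36

Not relevant to the conversion: export clearance — on the seller under both FCA and FOB; already in the FCA price and stays in the FOB price. delivery — on the buyer under both terms; not part of either seller's price.
From FCA to FOB, the seller additionally bears: origin terminal.
FOB price = 25370.35 + 526.01 = 25896.36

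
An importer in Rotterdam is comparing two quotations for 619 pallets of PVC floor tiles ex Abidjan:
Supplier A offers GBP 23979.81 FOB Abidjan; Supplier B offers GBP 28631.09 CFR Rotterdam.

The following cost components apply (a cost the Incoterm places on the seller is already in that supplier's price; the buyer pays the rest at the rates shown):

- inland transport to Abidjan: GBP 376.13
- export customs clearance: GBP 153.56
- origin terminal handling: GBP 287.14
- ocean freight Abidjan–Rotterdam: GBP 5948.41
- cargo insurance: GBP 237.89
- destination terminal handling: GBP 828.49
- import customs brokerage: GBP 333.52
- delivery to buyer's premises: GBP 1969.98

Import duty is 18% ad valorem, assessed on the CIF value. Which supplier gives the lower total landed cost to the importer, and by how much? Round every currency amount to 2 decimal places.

Supplier B is cheaper by GBP 1530.61

Supplier A (FOB):
CIF value = FOB price + freight + insurance = 23979.81 + 5948.41 + 237.89 = 30166.11
Import duty = 30166.11 × 18% = 5429.90
Buyer bears (A): 5948.41 + 237.89 + 828.49 + 333.52 + 1969.98 = 9318.29
Landed cost (A) = invoice 23979.81 + 9318.29 + duty 5429.90 = 38728.00
Supplier B (CFR):
CIF value = CFR price + insurance = 28631.09 + 237.89 = 28868.98
Import duty = 28868.98 × 18% = 5196.42
Buyer bears (B): 237.89 + 828.49 + 333.52 + 1969.98 = 3369.88
Landed cost (B) = invoice 28631.09 + 3369.88 + duty 5196.42 = 37197.39
Difference = |38728.00 − 37197.39| = 1530.61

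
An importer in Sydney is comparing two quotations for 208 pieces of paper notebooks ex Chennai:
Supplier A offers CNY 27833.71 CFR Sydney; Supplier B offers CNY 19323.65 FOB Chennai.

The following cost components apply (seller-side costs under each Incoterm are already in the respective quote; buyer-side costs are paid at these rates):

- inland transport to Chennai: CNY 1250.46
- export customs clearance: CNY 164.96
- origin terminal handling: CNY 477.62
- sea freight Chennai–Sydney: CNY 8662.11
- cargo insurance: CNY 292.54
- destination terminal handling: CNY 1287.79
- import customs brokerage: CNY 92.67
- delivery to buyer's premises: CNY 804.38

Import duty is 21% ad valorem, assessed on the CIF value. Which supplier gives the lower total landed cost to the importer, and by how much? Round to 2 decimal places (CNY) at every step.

Supplier A is cheaper by CNY 183.98

Supplier A (CFR):
CIF value = CFR price + insurance = 27833.71 + 292.54 = 28126.25
Import duty = 28126.25 × 21% = 5906.51
Buyer bears (A): 292.54 + 1287.79 + 92.67 + 804.38 = 2477.38
Landed cost (A) = invoice 27833.71 + 2477.38 + duty 5906.51 = 36217.60
Supplier B (FOB):
CIF value = FOB price + freight + insurance = 19323.65 + 8662.11 + 292.54 = 28278.30
Import duty = 28278.30 × 21% = 5938.44
Buyer bears (B): 8662.11 + 292.54 + 1287.79 + 92.67 + 804.38 = 11139.49
Landed cost (B) = invoice 19323.65 + 11139.49 + duty 5938.44 = 36401.58
Difference = |36217.60 − 36401.58| = 183.98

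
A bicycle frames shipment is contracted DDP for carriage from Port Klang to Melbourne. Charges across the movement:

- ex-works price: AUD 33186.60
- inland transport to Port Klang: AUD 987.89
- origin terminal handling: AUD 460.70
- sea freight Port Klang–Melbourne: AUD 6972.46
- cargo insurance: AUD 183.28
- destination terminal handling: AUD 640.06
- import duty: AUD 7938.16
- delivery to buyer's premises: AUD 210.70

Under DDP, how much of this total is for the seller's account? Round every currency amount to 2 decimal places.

DDP: the seller bears all costs including import duty.
Seller's account: goods 33186.60 + inland to port 987.89 + origin terminal 460.70 + freight 6972.46 + insurance 183.28 + destination terminal 640.06 + duty 7938.16 + delivery 210.70 = 50579.85
Buyer's account: 0.00

Seller's account: AUD 50579.85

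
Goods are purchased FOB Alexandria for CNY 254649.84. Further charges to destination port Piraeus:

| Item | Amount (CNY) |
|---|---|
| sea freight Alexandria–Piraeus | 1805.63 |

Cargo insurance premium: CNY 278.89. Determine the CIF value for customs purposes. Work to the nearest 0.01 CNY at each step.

CIF value: CNY 256734.36

CIF = FOB price + freight + insurance
CIF = 254649.84 + 1805.63 + 278.89 = 256734.36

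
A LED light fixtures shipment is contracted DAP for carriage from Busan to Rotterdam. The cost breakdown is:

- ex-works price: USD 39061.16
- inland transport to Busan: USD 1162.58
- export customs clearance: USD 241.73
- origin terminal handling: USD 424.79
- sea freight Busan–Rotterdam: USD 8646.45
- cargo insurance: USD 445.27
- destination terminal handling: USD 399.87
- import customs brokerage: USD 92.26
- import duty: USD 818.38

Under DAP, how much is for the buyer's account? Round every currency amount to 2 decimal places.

Buyer's account: USD 910.64

DAP: the seller bears all costs to the named destination except import duty and clearance.
Seller's account: goods 39061.16 + inland to port 1162.58 + export clearance 241.73 + origin terminal 424.79 + freight 8646.45 + insurance 445.27 + destination terminal 399.87 = 50381.85
Buyer's account: brokerage 92.26 + duty 818.38 = 910.64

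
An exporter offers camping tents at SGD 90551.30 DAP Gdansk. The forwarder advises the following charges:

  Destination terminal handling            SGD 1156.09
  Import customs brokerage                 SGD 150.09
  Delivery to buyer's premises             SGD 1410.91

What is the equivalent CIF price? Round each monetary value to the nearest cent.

CIF price: SGD 87984.30

Not relevant to the conversion: brokerage — on the buyer under both terms; not part of either seller's price.
From DAP to CIF, the seller no longer bears: destination terminal, delivery.
CIF price = 90551.30 − 1156.09 − 1410.91 = 87984.30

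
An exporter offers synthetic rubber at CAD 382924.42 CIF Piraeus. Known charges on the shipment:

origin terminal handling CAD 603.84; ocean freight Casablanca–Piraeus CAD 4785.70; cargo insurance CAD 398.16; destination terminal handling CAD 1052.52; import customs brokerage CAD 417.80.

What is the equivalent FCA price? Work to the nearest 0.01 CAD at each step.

FCA price: CAD 377136.72

Not relevant to the conversion: destination terminal, brokerage — on the buyer under both terms; not part of either seller's price.
From CIF to FCA, the seller no longer bears: origin terminal, freight, insurance.
FCA price = 382924.42 − 603.84 − 4785.70 − 398.16 = 377136.72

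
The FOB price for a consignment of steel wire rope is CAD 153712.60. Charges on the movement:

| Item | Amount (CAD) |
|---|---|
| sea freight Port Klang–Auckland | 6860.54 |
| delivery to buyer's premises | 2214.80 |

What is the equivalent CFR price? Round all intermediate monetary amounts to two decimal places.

Not relevant to the conversion: delivery — on the buyer under both terms; not part of either seller's price.
From FOB to CFR, the seller additionally bears: freight.
CFR price = 153712.60 + 6860.54 = 160573.14

CFR price: CAD 160573.14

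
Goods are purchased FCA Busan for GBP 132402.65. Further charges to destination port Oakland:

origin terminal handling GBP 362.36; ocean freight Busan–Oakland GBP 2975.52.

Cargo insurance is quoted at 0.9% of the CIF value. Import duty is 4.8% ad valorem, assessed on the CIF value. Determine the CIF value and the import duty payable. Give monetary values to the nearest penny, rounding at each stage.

CIF value: GBP 136973.29; import duty: GBP 6574.72

Let C be the CIF value. C = FCA price + pre-shipment costs + freight + 0.9% × C
C − 0.9% × C = 132402.65 + 362.36 + 2975.52
0.991 × C = 135740.53
C = 135740.53 / 0.991 = 136973.29
Insurance premium = 0.9% × 136973.29 = 1232.76
Import duty = 136973.29 × 4.8% = 6574.72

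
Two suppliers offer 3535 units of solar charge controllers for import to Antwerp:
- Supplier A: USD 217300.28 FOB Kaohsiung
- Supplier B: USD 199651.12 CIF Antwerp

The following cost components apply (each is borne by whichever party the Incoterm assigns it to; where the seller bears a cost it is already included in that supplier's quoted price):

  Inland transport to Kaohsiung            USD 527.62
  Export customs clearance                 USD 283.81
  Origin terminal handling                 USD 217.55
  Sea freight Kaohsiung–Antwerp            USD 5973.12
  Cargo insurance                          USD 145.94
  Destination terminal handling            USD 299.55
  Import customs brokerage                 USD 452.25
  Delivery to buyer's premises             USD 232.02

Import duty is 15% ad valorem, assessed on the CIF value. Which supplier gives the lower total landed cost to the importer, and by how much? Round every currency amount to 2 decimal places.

Supplier B is cheaper by USD 27333.45

Supplier A (FOB):
CIF value = FOB price + freight + insurance = 217300.28 + 5973.12 + 145.94 = 223419.34
Import duty = 223419.34 × 15% = 33512.90
Buyer bears (A): 5973.12 + 145.94 + 299.55 + 452.25 + 232.02 = 7102.88
Landed cost (A) = invoice 217300.28 + 7102.88 + duty 33512.90 = 257916.06
Supplier B (CIF):
The CIF price already equals the CIF value: 199651.12
Import duty = 199651.12 × 15% = 29947.67
Buyer bears (B): 299.55 + 452.25 + 232.02 = 983.82
Landed cost (B) = invoice 199651.12 + 983.82 + duty 29947.67 = 230582.61
Difference = |257916.06 − 230582.61| = 27333.45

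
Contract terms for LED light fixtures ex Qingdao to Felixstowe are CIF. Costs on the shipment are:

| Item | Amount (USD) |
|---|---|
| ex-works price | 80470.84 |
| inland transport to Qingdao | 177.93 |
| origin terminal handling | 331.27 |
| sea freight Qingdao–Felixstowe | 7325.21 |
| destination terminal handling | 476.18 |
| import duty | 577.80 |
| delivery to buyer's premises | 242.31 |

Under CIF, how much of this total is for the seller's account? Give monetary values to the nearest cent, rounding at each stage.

CIF: the seller pays costs through ocean freight and marine insurance to the destination port.
Seller's account: goods 80470.84 + inland to port 177.93 + origin terminal 331.27 + freight 7325.21 = 88305.25
Buyer's account: destination terminal 476.18 + duty 577.80 + delivery 242.31 = 1296.29

Seller's account: USD 88305.25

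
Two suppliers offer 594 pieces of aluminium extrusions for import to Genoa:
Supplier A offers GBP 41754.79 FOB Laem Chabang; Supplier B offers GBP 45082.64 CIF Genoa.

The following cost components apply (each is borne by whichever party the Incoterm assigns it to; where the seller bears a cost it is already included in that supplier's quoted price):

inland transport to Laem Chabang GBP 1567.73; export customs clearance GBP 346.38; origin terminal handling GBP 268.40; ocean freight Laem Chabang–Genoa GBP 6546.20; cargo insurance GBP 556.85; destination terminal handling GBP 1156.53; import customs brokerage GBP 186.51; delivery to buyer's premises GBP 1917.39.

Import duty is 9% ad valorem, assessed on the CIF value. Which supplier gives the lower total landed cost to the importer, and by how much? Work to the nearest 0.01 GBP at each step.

Supplier A (FOB):
CIF value = FOB price + freight + insurance = 41754.79 + 6546.20 + 556.85 = 48857.84
Import duty = 48857.84 × 9% = 4397.21
Buyer bears (A): 6546.20 + 556.85 + 1156.53 + 186.51 + 1917.39 = 10363.48
Landed cost (A) = invoice 41754.79 + 10363.48 + duty 4397.21 = 56515.48
Supplier B (CIF):
The CIF price already equals the CIF value: 45082.64
Import duty = 45082.64 × 9% = 4057.44
Buyer bears (B): 1156.53 + 186.51 + 1917.39 = 3260.43
Landed cost (B) = invoice 45082.64 + 3260.43 + duty 4057.44 = 52400.51
Difference = |56515.48 − 52400.51| = 4114.97

Supplier B is cheaper by GBP 4114.97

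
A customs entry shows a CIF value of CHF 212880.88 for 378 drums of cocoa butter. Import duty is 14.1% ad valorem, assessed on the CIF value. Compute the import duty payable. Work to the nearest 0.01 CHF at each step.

Import duty: CHF 30016.20

Import duty = 212880.88 × 14.1% = 30016.20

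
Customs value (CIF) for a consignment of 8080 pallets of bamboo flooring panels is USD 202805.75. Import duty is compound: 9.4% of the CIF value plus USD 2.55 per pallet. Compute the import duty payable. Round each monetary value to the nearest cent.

Import duty: USD 39667.74

Ad valorem component: 202805.75 × 9.4% = 19063.74
Specific component: 8080 × 2.55 = 20604.00
Import duty = 19063.74 + 20604.00 = 39667.74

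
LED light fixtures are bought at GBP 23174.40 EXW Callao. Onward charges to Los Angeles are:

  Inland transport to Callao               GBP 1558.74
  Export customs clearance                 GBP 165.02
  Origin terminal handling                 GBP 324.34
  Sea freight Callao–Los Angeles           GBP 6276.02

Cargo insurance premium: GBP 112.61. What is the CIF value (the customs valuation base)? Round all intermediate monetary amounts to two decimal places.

CIF value: GBP 31611.13

CIF = EXW price + pre-shipment costs + freight + insurance
CIF = 23174.40 + 1558.74 + 165.02 + 324.34 + 6276.02 + 112.61 = 31611.13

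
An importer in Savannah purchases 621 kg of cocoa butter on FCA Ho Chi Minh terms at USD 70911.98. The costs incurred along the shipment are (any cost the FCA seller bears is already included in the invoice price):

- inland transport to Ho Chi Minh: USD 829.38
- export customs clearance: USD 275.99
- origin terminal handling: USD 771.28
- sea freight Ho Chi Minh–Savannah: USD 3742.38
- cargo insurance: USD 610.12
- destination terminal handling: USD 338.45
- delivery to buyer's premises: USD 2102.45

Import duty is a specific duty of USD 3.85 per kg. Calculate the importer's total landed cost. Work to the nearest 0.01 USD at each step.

FCA: the seller delivers export-cleared goods to the carrier; the buyer bears costs from that point.
Already in the invoice (seller's account under FCA): inland to port, export clearance — exclude.
CIF value = FCA price + origin terminal + freight + insurance = 70911.98 + 771.28 + 3742.38 + 610.12 = 76035.76
Import duty = 621 × 3.85 = 2390.85
Buyer bears: origin terminal 771.28 + freight 3742.38 + insurance 610.12 + destination terminal 338.45 + delivery 2102.45 + duty 2390.85 = 9955.53
Landed cost = invoice 70911.98 + 9955.53 = 80867.51

Total landed cost: USD 80867.51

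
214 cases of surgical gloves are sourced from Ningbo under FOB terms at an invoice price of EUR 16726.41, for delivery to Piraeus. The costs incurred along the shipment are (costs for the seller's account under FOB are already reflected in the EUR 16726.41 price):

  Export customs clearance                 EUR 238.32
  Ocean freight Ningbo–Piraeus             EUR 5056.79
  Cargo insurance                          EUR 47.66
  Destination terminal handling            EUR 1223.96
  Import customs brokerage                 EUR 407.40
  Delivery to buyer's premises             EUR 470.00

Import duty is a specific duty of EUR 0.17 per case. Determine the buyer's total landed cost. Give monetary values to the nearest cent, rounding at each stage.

Total landed cost: EUR 23968.60

FOB: the seller bears costs until goods are on board at the origin port; the buyer bears freight, insurance and all costs thereafter.
Already in the invoice (seller's account under FOB): export clearance — exclude.
CIF value = FOB price + freight + insurance = 16726.41 + 5056.79 + 47.66 = 21830.86
Import duty = 214 × 0.17 = 36.38
Buyer bears: freight 5056.79 + insurance 47.66 + destination terminal 1223.96 + brokerage 407.40 + delivery 470.00 + duty 36.38 = 7242.19
Landed cost = invoice 16726.41 + 7242.19 = 23968.60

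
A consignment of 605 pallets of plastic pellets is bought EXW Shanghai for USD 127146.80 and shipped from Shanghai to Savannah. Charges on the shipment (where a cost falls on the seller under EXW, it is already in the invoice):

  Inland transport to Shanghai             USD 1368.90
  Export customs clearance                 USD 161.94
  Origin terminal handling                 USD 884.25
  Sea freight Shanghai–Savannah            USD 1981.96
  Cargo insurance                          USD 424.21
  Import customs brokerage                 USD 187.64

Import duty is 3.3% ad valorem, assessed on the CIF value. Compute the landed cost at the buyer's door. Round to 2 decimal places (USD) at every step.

EXW: the seller makes goods available at their premises; the buyer bears all onward costs.
CIF value = EXW price + inland to port + export clearance + origin terminal + freight + insurance = 127146.80 + 1368.90 + 161.94 + 884.25 + 1981.96 + 424.21 = 131968.06
Import duty = 131968.06 × 3.3% = 4354.95
Buyer bears: inland to port 1368.90 + export clearance 161.94 + origin terminal 884.25 + freight 1981.96 + insurance 424.21 + brokerage 187.64 + duty 4354.95 = 9363.85
Landed cost = invoice 127146.80 + 9363.85 = 136510.65

Total landed cost: USD 136510.65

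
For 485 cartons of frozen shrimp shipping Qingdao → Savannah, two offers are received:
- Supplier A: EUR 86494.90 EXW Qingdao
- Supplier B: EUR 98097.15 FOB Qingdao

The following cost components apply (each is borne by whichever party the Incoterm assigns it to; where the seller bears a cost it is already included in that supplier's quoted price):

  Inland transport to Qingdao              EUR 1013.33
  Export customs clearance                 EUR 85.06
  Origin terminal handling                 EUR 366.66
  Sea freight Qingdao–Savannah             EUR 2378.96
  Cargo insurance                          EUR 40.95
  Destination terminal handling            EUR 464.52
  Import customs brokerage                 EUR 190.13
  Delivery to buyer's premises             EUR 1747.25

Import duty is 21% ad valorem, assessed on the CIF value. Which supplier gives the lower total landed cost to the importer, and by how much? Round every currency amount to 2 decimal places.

Supplier A is cheaper by EUR 12266.01

Supplier A (EXW):
CIF value = EXW price + inland to port + export clearance + origin terminal + freight + insurance = 86494.90 + 1013.33 + 85.06 + 366.66 + 2378.96 + 40.95 = 90379.86
Import duty = 90379.86 × 21% = 18979.77
Buyer bears (A): 1013.33 + 85.06 + 366.66 + 2378.96 + 40.95 + 464.52 + 190.13 + 1747.25 = 6286.86
Landed cost (A) = invoice 86494.90 + 6286.86 + duty 18979.77 = 111761.53
Supplier B (FOB):
CIF value = FOB price + freight + insurance = 98097.15 + 2378.96 + 40.95 = 100517.06
Import duty = 100517.06 × 21% = 21108.58
Buyer bears (B): 2378.96 + 40.95 + 464.52 + 190.13 + 1747.25 = 4821.81
Landed cost (B) = invoice 98097.15 + 4821.81 + duty 21108.58 = 124027.54
Difference = |111761.53 − 124027.54| = 12266.01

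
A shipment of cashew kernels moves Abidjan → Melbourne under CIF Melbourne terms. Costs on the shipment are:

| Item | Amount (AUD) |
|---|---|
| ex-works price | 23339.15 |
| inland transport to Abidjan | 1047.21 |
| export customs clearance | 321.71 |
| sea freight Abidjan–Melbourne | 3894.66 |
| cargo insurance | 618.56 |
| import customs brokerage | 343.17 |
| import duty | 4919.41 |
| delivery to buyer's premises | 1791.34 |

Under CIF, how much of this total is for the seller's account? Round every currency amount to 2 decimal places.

Seller's account: AUD 29221.29

CIF: the seller pays costs through ocean freight and marine insurance to the destination port.
Seller's account: goods 23339.15 + inland to port 1047.21 + export clearance 321.71 + freight 3894.66 + insurance 618.56 = 29221.29
Buyer's account: brokerage 343.17 + duty 4919.41 + delivery 1791.34 = 7053.92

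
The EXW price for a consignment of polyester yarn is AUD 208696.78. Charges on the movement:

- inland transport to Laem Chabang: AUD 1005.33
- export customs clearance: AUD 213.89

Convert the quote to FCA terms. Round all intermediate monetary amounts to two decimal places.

From EXW to FCA, the seller additionally bears: inland to port, export clearance.
FCA price = 208696.78 + 1005.33 + 213.89 = 209916.00

FCA price: AUD 209916.00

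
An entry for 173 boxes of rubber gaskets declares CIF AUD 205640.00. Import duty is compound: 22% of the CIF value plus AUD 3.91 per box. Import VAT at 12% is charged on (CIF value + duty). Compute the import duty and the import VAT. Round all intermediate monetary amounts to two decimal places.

Ad valorem component: 205640.00 × 22% = 45240.80
Specific component: 173 × 3.91 = 676.43
Import duty = 45240.80 + 676.43 = 45917.23
VAT base = CIF + duty = 205640.00 + 45917.23 = 251557.23
Import VAT = 251557.23 × 12% = 30186.87

Import duty: AUD 45917.23; import VAT: AUD 30186.87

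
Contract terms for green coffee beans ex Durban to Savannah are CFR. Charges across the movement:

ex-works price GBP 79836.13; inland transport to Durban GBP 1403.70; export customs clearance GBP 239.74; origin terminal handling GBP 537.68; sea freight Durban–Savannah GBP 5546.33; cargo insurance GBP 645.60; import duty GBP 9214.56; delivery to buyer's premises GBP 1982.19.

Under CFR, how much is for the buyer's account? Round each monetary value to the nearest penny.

CFR: the seller pays costs through ocean freight to the destination port, but not insurance.
Seller's account: goods 79836.13 + inland to port 1403.70 + export clearance 239.74 + origin terminal 537.68 + freight 5546.33 = 87563.58
Buyer's account: insurance 645.60 + duty 9214.56 + delivery 1982.19 = 11842.35

Buyer's account: GBP 11842.35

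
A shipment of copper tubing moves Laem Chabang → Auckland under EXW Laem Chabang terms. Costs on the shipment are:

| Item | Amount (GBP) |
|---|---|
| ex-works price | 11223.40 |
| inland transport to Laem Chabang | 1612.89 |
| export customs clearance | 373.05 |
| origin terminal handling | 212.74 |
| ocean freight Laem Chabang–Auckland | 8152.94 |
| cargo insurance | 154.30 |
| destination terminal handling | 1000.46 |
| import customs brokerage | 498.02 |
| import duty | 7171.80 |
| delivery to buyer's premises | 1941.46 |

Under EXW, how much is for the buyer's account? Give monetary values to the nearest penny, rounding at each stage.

Buyer's account: GBP 21117.66

EXW: the seller makes goods available at their premises; the buyer bears all onward costs.
Seller's account: goods 11223.40 = 11223.40
Buyer's account: inland to port 1612.89 + export clearance 373.05 + origin terminal 212.74 + freight 8152.94 + insurance 154.30 + destination terminal 1000.46 + brokerage 498.02 + duty 7171.80 + delivery 1941.46 = 21117.66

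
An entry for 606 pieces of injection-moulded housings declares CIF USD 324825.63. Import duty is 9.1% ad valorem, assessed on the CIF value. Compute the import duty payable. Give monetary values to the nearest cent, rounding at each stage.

Import duty = 324825.63 × 9.1% = 29559.13

Import duty: USD 29559.13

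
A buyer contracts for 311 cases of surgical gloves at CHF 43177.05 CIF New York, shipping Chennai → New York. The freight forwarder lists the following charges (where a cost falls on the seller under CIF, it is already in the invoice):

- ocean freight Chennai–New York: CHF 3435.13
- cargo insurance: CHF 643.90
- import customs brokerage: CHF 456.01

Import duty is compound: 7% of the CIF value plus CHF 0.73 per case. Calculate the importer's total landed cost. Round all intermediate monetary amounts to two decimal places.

Total landed cost: CHF 46882.48

CIF: the seller pays costs through ocean freight and marine insurance to the destination port.
Already in the invoice (seller's account under CIF): freight, insurance — exclude.
The CIF price already equals the CIF value: 43177.05
Ad valorem component: 43177.05 × 7% = 3022.39
Specific component: 311 × 0.73 = 227.03
Import duty = 3022.39 + 227.03 = 3249.42
Buyer bears: brokerage 456.01 + duty 3249.42 = 3705.43
Landed cost = invoice 43177.05 + 3705.43 = 46882.48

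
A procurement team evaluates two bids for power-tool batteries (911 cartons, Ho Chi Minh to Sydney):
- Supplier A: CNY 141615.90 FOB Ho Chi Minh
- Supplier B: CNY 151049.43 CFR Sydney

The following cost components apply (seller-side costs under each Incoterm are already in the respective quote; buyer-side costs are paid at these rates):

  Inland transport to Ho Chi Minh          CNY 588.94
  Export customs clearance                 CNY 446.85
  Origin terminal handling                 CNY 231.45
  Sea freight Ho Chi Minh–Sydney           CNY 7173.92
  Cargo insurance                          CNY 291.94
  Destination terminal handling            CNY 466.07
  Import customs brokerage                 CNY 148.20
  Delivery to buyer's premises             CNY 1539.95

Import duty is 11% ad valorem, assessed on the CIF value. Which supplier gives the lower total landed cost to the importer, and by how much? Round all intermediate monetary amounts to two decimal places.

Supplier A (FOB):
CIF value = FOB price + freight + insurance = 141615.90 + 7173.92 + 291.94 = 149081.76
Import duty = 149081.76 × 11% = 16398.99
Buyer bears (A): 7173.92 + 291.94 + 466.07 + 148.20 + 1539.95 = 9620.08
Landed cost (A) = invoice 141615.90 + 9620.08 + duty 16398.99 = 167634.97
Supplier B (CFR):
CIF value = CFR price + insurance = 151049.43 + 291.94 = 151341.37
Import duty = 151341.37 × 11% = 16647.55
Buyer bears (B): 291.94 + 466.07 + 148.20 + 1539.95 = 2446.16
Landed cost (B) = invoice 151049.43 + 2446.16 + duty 16647.55 = 170143.14
Difference = |167634.97 − 170143.14| = 2508.17

Supplier A is cheaper by CNY 2508.17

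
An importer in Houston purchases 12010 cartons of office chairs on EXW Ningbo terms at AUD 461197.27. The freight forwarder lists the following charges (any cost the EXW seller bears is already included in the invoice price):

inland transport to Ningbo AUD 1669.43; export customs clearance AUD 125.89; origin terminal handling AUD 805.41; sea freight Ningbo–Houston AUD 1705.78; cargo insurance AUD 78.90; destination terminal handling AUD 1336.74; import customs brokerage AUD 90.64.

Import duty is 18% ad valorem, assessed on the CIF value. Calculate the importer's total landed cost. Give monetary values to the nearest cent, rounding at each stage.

Total landed cost: AUD 550814.94

EXW: the seller makes goods available at their premises; the buyer bears all onward costs.
CIF value = EXW price + inland to port + export clearance + origin terminal + freight + insurance = 461197.27 + 1669.43 + 125.89 + 805.41 + 1705.78 + 78.90 = 465582.68
Import duty = 465582.68 × 18% = 83804.88
Buyer bears: inland to port 1669.43 + export clearance 125.89 + origin terminal 805.41 + freight 1705.78 + insurance 78.90 + destination terminal 1336.74 + brokerage 90.64 + duty 83804.88 = 89617.67
Landed cost = invoice 461197.27 + 89617.67 = 550814.94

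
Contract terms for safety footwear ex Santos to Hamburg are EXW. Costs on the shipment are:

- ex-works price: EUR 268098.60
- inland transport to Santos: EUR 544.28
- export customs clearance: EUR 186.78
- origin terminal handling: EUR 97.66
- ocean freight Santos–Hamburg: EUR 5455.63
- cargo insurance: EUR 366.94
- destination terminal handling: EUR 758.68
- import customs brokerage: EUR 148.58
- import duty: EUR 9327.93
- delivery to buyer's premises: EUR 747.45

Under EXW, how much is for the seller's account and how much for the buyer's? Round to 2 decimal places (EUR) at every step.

EXW: the seller makes goods available at their premises; the buyer bears all onward costs.
Seller's account: goods 268098.60 = 268098.60
Buyer's account: inland to port 544.28 + export clearance 186.78 + origin terminal 97.66 + freight 5455.63 + insurance 366.94 + destination terminal 758.68 + brokerage 148.58 + duty 9327.93 + delivery 747.45 = 17633.93

Seller: EUR 268098.60; buyer: EUR 17633.93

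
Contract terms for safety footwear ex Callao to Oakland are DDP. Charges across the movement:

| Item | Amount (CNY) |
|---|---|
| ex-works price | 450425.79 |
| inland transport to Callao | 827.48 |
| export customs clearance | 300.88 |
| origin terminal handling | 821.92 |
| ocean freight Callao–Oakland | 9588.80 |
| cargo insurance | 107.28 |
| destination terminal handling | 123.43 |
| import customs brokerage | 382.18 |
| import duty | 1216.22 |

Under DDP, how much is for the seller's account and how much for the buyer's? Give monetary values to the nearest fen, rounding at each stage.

DDP: the seller bears all costs including import duty.
Seller's account: goods 450425.79 + inland to port 827.48 + export clearance 300.88 + origin terminal 821.92 + freight 9588.80 + insurance 107.28 + destination terminal 123.43 + brokerage 382.18 + duty 1216.22 = 463793.98
Buyer's account: 0.00

Seller: CNY 463793.98; buyer: CNY 0.00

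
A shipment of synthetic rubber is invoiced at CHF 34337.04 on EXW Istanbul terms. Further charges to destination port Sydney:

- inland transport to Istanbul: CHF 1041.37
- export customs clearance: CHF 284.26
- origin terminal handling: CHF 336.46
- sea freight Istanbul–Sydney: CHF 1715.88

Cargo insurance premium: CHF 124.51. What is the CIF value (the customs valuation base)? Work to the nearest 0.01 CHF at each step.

CIF value: CHF 37839.52

CIF = EXW price + pre-shipment costs + freight + insurance
CIF = 34337.04 + 1041.37 + 284.26 + 336.46 + 1715.88 + 124.51 = 37839.52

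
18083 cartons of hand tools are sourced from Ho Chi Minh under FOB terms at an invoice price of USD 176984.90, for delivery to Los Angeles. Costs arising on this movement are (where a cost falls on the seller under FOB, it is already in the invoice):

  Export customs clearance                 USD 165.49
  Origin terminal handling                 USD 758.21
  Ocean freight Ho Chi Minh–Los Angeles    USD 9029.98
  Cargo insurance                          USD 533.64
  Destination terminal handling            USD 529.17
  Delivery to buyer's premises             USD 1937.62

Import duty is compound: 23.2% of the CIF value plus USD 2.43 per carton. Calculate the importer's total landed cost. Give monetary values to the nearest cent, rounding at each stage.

FOB: the seller bears costs until goods are on board at the origin port; the buyer bears freight, insurance and all costs thereafter.
Already in the invoice (seller's account under FOB): export clearance, origin terminal — exclude.
CIF value = FOB price + freight + insurance = 176984.90 + 9029.98 + 533.64 = 186548.52
Ad valorem component: 186548.52 × 23.2% = 43279.26
Specific component: 18083 × 2.43 = 43941.69
Import duty = 43279.26 + 43941.69 = 87220.95
Buyer bears: freight 9029.98 + insurance 533.64 + destination terminal 529.17 + delivery 1937.62 + duty 87220.95 = 99251.36
Landed cost = invoice 176984.90 + 99251.36 = 276236.26

Total landed cost: USD 276236.26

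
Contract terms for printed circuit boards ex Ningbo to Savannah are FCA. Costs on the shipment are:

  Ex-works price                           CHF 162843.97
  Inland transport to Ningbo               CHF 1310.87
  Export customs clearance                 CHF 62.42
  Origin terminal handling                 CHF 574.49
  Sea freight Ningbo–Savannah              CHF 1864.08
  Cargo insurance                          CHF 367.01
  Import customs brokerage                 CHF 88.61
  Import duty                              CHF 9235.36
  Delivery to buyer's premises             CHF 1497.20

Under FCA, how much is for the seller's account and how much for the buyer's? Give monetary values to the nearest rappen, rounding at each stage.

FCA: the seller delivers export-cleared goods to the carrier; the buyer bears costs from that point.
Seller's account: goods 162843.97 + inland to port 1310.87 + export clearance 62.42 = 164217.26
Buyer's account: origin terminal 574.49 + freight 1864.08 + insurance 367.01 + brokerage 88.61 + duty 9235.36 + delivery 1497.20 = 13626.75

Seller: CHF 164217.26; buyer: CHF 13626.75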